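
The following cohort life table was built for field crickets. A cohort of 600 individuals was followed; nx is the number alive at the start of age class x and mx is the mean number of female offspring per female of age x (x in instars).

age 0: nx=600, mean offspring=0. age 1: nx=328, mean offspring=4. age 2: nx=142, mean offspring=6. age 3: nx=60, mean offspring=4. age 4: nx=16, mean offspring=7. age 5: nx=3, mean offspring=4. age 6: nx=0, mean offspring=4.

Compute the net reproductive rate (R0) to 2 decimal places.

4.21

lx = nx/n0 = nx/600: 1, 0.54667…, 0.23667…, 0.1, 0.02667…, 0.005, 0
lx·mx by age: 0, 2.186667…, 1.42…, 0.4, 0.186667…, 0.02, 0
R0 = Σ lx·mx = 4.213333… → 4.21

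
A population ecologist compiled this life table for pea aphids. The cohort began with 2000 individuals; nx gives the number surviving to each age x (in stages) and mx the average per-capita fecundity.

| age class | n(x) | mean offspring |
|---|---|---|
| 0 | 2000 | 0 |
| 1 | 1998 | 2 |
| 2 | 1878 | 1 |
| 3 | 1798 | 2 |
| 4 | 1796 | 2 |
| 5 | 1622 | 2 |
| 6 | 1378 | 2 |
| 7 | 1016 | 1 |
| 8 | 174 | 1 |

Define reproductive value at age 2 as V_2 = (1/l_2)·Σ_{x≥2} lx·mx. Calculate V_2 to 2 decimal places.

8.66

lx = nx/n0 = nx/2000: 1, 0.999, 0.939, 0.899, 0.898, 0.811, 0.689, 0.508, 0.087
lx·mx for x ≥ 2: 0.939, 1.798, 1.796, 1.622, 1.378, 0.508, 0.087 → sum = 8.128
V_2 = 8.128 / l_2 = 8.128 / 0.939 = 8.656017… → 8.66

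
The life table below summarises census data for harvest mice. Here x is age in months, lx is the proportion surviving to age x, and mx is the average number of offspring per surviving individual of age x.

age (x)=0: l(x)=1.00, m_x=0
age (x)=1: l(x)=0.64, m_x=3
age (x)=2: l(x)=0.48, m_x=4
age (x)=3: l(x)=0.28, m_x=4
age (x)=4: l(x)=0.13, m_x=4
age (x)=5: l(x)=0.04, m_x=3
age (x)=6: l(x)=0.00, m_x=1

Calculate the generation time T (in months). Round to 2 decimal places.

2.11

lx·mx: 0, 1.92, 1.92, 1.12, 0.52, 0.12, 0 → R0 = 5.6
x·lx·mx: 0, 1.92, 3.84, 3.36, 2.08, 0.6, 0 → Σ = 11.8
T = 11.8 / 5.6 = 2.107143… → 2.11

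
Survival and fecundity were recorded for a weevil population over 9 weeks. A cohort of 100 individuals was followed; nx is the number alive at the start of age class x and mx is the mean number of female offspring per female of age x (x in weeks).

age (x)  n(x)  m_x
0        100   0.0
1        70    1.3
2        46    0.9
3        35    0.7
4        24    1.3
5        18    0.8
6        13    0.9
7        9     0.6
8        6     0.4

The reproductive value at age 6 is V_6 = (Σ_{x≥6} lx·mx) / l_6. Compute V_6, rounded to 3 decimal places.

1.500

lx = nx/n0 = nx/100: 1, 0.7, 0.46, 0.35, 0.24, 0.18, 0.13, 0.09, 0.06
lx·mx for x ≥ 6: 0.117, 0.054, 0.024 → sum = 0.195
V_6 = 0.195 / l_6 = 0.195 / 0.13 = 1.5 → 1.500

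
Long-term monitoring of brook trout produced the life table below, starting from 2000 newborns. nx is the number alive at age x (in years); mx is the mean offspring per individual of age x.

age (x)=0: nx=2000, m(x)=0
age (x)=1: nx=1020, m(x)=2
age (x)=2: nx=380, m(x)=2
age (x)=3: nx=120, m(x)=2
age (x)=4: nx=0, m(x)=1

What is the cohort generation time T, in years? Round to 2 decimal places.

1.41

lx = nx/n0 = nx/2000: 1, 0.51, 0.19, 0.06, 0
lx·mx: 0, 1.02, 0.38, 0.12, 0 → R0 = 1.52
x·lx·mx: 0, 1.02, 0.76, 0.36, 0 → Σ = 2.14
T = 2.14 / 1.52 = 1.407895… → 1.41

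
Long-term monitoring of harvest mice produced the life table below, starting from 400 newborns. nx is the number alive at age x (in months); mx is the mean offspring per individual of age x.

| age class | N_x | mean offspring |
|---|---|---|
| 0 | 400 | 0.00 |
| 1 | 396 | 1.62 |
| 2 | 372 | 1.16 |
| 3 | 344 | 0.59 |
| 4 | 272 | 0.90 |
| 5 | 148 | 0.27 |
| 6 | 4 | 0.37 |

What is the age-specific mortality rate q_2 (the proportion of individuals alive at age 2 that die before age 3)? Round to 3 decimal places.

lx = nx/n0 = nx/400: 1, 0.99, 0.93, 0.86, 0.68, 0.37, 0.01
q_2 = (l_2 − l_3) / l_2 = (0.93 − 0.86) / 0.93
     = 0.07 / 0.93 = 0.075269… → 0.075

0.075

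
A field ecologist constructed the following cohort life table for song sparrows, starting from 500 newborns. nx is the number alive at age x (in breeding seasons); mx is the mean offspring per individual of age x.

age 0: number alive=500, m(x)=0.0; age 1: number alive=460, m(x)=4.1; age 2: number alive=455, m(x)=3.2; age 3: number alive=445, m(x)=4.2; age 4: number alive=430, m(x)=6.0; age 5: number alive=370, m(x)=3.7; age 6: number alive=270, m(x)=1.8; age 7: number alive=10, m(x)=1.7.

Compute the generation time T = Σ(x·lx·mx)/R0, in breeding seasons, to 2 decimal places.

3.17

lx = nx/n0 = nx/500: 1, 0.92, 0.91, 0.89, 0.86, 0.74, 0.54, 0.02
lx·mx: 0, 3.772, 2.912, 3.738, 5.16, 2.738, 0.972, 0.034 → R0 = 19.326
x·lx·mx: 0, 3.772, 5.824, 11.214, 20.64, 13.69, 5.832, 0.238 → Σ = 61.21
T = 61.21 / 19.326 = 3.167236… → 3.17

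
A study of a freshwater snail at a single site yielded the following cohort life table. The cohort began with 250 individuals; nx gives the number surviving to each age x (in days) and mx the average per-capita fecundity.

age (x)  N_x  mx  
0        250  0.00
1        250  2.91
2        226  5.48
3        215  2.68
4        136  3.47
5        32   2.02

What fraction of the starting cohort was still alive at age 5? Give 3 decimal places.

l_5 = n_5/n_0 = 32/250 = 0.128 → 0.128

0.128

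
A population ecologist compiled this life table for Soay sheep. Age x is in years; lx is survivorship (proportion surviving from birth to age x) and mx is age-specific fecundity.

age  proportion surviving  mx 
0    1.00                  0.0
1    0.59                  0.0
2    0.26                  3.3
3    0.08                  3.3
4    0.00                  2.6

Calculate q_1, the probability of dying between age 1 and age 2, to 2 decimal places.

0.56

q_1 = (l_1 − l_2) / l_1 = (0.59 − 0.26) / 0.59
     = 0.33 / 0.59 = 0.559322… → 0.56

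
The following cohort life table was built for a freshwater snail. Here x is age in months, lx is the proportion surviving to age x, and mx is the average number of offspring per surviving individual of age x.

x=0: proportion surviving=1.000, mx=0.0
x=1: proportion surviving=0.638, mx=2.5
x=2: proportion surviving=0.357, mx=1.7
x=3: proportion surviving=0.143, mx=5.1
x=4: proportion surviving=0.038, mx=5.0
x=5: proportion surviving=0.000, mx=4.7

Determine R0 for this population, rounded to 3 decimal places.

3.121

lx·mx by age: 0, 1.595, 0.6069, 0.7293, 0.19, 0
R0 = Σ lx·mx = 3.1212 → 3.121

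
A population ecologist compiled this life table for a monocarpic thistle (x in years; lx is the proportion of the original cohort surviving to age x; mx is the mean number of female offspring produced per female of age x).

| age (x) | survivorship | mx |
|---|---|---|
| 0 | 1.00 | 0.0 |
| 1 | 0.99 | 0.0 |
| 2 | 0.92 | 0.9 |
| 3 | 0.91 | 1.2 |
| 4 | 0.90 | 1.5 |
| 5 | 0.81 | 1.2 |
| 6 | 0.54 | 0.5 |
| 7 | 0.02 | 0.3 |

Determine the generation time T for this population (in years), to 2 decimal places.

3.73

lx·mx: 0, 0, 0.828, 1.092, 1.35, 0.972, 0.27, 0.006 → R0 = 4.518
x·lx·mx: 0, 0, 1.656, 3.276, 5.4, 4.86, 1.62, 0.042 → Σ = 16.854
T = 16.854 / 4.518 = 3.730412… → 3.73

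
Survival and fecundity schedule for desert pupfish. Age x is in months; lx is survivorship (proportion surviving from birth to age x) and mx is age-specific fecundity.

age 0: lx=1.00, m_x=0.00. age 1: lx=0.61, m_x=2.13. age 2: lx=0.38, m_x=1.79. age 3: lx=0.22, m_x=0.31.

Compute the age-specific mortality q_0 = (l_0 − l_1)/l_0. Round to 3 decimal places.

q_0 = (l_0 − l_1) / l_0 = (1 − 0.61) / 1
     = 0.39 / 1 = 0.39 → 0.390

0.390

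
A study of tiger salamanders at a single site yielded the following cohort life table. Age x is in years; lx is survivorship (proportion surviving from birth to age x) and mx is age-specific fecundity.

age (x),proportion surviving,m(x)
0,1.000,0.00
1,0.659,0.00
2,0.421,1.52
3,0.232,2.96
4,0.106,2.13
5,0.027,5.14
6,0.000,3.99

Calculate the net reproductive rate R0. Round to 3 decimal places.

1.691

lx·mx by age: 0, 0, 0.63992, 0.68672, 0.22578, 0.13878, 0
R0 = Σ lx·mx = 1.6912 → 1.691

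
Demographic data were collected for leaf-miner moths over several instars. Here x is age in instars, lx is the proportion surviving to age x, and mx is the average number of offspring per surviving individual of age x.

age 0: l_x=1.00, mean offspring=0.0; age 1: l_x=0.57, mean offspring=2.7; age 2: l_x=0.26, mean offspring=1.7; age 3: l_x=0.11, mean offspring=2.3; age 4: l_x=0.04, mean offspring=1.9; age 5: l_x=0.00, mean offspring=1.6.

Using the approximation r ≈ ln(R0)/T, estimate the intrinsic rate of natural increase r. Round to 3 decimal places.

R0 = Σ lx·mx = 0 + 1.539 + 0.442 + 0.253 + 0.076 + 0 = 2.31
Σ x·lx·mx = 3.486; T = 3.486/2.31 = 1.50909…
r ≈ ln(R0)/T = ln(2.31)/1.50909… = 0.5548… → 0.555

0.555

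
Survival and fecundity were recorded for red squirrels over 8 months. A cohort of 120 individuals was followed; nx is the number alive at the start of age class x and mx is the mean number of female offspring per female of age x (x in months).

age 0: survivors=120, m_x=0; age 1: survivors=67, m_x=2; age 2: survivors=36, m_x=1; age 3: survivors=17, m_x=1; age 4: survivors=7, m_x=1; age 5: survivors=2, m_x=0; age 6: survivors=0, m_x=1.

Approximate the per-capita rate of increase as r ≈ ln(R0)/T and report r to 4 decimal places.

0.3270

lx = nx/n0 = nx/120: 1, 0.55833…, 0.3, 0.14167…, 0.05833…, 0.01667…, 0
R0 = Σ lx·mx = 0 + 1.11667… + 0.3 + 0.14167… + 0.05833… + 0 + 0 = 1.616667…
Σ x·lx·mx = 2.375…; T = 2.375…/1.616667… = 1.46907…
r ≈ ln(R0)/T = ln(1.616667…)/1.46907… = 0.326986… → 0.3270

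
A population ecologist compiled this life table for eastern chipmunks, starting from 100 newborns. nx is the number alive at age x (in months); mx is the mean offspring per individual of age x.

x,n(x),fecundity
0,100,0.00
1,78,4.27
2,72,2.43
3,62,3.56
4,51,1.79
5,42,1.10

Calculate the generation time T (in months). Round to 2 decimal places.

lx = nx/n0 = nx/100: 1, 0.78, 0.72, 0.62, 0.51, 0.42
lx·mx: 0, 3.3306, 1.7496, 2.2072, 0.9129, 0.462 → R0 = 8.6623
x·lx·mx: 0, 3.3306, 3.4992, 6.6216, 3.6516, 2.31 → Σ = 19.413
T = 19.413 / 8.6623 = 2.241091… → 2.24

2.24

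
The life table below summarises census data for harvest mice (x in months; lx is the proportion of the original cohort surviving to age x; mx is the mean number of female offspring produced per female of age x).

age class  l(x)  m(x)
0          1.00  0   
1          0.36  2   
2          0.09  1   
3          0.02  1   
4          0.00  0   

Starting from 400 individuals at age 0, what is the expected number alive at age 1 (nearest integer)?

144

Expected survivors = N0 · l_1 = 400 × 0.36 = 144 → 144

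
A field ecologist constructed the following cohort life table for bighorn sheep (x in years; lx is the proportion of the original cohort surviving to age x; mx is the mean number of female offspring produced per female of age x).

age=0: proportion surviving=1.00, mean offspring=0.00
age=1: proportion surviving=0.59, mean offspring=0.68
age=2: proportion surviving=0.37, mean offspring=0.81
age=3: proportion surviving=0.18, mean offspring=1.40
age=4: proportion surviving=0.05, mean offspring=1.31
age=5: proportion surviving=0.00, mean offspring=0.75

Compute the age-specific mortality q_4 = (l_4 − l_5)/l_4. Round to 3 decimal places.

1.000

q_4 = (l_4 − l_5) / l_4 = (0.05 − 0) / 0.05
     = 0.05 / 0.05 = 1 → 1.000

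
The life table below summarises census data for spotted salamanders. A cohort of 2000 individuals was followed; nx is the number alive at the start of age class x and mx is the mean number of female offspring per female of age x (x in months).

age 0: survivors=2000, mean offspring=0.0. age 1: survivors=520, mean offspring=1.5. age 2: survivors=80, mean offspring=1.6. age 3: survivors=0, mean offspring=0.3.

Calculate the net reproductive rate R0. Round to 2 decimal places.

0.45

lx = nx/n0 = nx/2000: 1, 0.26, 0.04, 0
lx·mx by age: 0, 0.39, 0.064, 0
R0 = Σ lx·mx = 0.454 → 0.45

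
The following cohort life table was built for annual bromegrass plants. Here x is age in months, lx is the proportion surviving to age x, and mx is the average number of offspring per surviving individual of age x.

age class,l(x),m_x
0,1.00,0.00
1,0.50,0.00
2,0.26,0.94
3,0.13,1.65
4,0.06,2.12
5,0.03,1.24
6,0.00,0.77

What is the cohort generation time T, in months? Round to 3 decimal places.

2.931

lx·mx: 0, 0, 0.2444, 0.2145, 0.1272, 0.0372, 0 → R0 = 0.6233
x·lx·mx: 0, 0, 0.4888, 0.6435, 0.5088, 0.186, 0 → Σ = 1.8271
T = 1.8271 / 0.6233 = 2.931333… → 2.931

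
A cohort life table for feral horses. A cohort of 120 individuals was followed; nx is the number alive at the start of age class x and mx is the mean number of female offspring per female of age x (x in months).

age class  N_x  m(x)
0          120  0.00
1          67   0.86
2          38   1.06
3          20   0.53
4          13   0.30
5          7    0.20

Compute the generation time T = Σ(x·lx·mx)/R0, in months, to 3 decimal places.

lx = nx/n0 = nx/120: 1, 0.55833…, 0.31667…, 0.16667…, 0.10833…, 0.05833…
lx·mx: 0, 0.480167…, 0.335667…, 0.088333…, 0.0325…, 0.011667… → R0 = 0.948333…
x·lx·mx: 0, 0.480167…, 0.671333…, 0.265…, 0.13…, 0.058333… → Σ = 1.604833…
T = 1.604833… / 0.948333… = 1.692267… → 1.692

1.692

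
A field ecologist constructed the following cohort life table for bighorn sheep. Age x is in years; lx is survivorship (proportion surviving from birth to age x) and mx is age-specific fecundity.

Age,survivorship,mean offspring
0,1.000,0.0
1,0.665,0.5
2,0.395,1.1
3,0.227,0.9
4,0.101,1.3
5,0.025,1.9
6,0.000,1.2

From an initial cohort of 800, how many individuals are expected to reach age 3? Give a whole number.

Expected survivors = N0 · l_3 = 800 × 0.227 = 181.6 → 182

182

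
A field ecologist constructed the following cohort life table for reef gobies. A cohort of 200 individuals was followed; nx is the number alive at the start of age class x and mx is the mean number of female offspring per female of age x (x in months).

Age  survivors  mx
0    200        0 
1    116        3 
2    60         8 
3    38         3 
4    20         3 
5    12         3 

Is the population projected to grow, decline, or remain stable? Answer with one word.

growing

lx = nx/n0 = nx/200: 1, 0.58, 0.3, 0.19, 0.1, 0.06
R0 = Σ lx·mx = 0 + 1.74 + 2.4 + 0.57 + 0.3 + 0.18 = 5.19
R0 > 1, so the population is growing.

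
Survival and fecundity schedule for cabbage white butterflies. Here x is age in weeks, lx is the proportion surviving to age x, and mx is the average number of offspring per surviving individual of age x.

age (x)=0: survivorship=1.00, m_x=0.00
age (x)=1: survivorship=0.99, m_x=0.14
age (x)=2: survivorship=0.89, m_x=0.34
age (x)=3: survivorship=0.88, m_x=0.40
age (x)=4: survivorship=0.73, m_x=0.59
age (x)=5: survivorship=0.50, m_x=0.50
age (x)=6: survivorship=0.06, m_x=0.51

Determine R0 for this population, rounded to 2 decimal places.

1.50

lx·mx by age: 0, 0.1386, 0.3026, 0.352, 0.4307, 0.25, 0.0306
R0 = Σ lx·mx = 1.5045 → 1.50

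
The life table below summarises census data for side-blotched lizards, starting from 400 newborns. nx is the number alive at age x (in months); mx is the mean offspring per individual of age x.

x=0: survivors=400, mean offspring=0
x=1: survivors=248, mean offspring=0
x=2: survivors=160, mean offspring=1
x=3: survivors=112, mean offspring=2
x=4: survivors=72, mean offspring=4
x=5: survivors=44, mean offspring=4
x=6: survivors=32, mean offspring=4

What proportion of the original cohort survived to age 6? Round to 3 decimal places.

l_6 = n_6/n_0 = 32/400 = 0.08 → 0.080

0.080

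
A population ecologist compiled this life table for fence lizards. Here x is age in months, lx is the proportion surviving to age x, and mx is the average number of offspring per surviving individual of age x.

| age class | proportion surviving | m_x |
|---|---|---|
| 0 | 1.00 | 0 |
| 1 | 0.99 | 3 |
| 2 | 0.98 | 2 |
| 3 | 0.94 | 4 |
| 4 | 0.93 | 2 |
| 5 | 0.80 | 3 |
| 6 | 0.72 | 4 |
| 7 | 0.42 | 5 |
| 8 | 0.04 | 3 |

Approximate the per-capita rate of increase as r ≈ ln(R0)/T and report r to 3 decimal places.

0.740

R0 = Σ lx·mx = 0 + 2.97 + 1.96 + 3.76 + 1.86 + 2.4 + 2.88 + 2.1 + 0.12 = 18.05
Σ x·lx·mx = 70.55; T = 70.55/18.05 = 3.90859…
r ≈ ln(R0)/T = ln(18.05)/3.90859… = 0.7402… → 0.740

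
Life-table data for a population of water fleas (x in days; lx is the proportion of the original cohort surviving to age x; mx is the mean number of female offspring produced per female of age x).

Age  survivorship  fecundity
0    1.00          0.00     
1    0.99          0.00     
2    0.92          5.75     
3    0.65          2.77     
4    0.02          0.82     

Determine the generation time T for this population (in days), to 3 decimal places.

2.258

lx·mx: 0, 0, 5.29, 1.8005, 0.0164 → R0 = 7.1069
x·lx·mx: 0, 0, 10.58, 5.4015, 0.0656 → Σ = 16.0471
T = 16.0471 / 7.1069 = 2.257961… → 2.258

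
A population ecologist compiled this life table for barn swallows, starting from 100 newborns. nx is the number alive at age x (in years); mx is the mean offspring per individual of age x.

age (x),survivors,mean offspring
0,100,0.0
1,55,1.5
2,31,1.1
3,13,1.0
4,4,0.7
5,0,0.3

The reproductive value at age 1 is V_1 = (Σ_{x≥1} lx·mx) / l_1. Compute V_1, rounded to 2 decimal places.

2.41

lx = nx/n0 = nx/100: 1, 0.55, 0.31, 0.13, 0.04, 0
lx·mx for x ≥ 1: 0.825, 0.341, 0.13, 0.028, 0 → sum = 1.324
V_1 = 1.324 / l_1 = 1.324 / 0.55 = 2.407273… → 2.41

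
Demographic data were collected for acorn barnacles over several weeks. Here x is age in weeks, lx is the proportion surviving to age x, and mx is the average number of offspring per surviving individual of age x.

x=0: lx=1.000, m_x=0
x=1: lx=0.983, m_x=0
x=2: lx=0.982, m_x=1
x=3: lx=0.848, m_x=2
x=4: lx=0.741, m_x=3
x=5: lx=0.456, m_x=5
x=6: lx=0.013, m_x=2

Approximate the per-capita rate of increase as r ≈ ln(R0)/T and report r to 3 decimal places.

0.518

R0 = Σ lx·mx = 0 + 0 + 0.982 + 1.696 + 2.223 + 2.28 + 0.026 = 7.207
Σ x·lx·mx = 27.5; T = 27.5/7.207 = 3.81573…
r ≈ ln(R0)/T = ln(7.207)/3.81573… = 0.51761… → 0.518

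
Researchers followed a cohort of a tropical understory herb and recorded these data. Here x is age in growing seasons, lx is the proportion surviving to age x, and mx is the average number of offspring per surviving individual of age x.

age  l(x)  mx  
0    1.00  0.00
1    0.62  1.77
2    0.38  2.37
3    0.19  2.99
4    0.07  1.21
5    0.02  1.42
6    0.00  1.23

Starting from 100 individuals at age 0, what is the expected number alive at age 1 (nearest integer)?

Expected survivors = N0 · l_1 = 100 × 0.62 = 62 → 62

62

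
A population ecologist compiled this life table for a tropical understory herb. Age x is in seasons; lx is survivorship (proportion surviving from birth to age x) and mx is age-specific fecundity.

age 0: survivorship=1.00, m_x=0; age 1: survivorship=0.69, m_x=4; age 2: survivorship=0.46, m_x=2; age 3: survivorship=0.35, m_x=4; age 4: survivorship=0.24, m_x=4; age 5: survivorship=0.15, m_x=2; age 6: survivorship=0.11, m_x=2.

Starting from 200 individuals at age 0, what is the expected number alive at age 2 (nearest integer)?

92

Expected survivors = N0 · l_2 = 200 × 0.46 = 92 → 92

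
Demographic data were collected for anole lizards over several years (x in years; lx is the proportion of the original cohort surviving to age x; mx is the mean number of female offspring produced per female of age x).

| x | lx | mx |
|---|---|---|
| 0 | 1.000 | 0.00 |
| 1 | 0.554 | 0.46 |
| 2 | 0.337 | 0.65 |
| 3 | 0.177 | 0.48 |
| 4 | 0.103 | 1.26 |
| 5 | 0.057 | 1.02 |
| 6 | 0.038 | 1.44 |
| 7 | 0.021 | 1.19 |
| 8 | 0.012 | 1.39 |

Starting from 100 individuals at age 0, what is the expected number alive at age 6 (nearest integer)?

4

Expected survivors = N0 · l_6 = 100 × 0.038 = 3.8 → 4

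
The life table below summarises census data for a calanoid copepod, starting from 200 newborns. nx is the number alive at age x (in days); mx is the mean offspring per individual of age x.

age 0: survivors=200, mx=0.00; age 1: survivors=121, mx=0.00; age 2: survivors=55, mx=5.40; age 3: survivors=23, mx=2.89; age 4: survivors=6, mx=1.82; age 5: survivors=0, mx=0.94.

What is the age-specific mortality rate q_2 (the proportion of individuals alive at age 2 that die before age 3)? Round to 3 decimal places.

lx = nx/n0 = nx/200: 1, 0.605, 0.275, 0.115, 0.03, 0
q_2 = (l_2 − l_3) / l_2 = (0.275 − 0.115) / 0.275
     = 0.16 / 0.275 = 0.581818… → 0.582

0.582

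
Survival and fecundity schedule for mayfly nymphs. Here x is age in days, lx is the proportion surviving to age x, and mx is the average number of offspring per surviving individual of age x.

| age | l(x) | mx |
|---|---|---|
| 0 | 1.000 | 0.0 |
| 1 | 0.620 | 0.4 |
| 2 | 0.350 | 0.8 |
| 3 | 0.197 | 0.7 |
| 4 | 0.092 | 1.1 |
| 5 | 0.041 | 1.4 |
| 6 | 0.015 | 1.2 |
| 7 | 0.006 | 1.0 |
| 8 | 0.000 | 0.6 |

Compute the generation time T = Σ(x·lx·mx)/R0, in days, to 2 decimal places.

lx·mx: 0, 0.248, 0.28, 0.1379, 0.1012, 0.0574, 0.018, 0.006, 0 → R0 = 0.8485
x·lx·mx: 0, 0.248, 0.56, 0.4137, 0.4048, 0.287, 0.108, 0.042, 0 → Σ = 2.0635
T = 2.0635 / 0.8485 = 2.431939… → 2.43

2.43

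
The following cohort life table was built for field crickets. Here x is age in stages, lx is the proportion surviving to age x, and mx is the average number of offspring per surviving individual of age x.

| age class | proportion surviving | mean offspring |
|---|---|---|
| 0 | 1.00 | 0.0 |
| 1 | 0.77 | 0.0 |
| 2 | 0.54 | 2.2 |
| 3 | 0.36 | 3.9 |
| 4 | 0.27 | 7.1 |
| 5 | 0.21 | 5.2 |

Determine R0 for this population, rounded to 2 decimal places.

lx·mx by age: 0, 0, 1.188, 1.404, 1.917, 1.092
R0 = Σ lx·mx = 5.601 → 5.60

5.60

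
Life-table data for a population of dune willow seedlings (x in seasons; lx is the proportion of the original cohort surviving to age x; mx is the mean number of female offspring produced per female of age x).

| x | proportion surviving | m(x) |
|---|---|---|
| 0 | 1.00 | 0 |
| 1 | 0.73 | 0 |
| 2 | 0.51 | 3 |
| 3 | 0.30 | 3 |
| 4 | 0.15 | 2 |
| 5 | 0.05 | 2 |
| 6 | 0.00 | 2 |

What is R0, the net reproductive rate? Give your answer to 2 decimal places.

lx·mx by age: 0, 0, 1.53, 0.9, 0.3, 0.1, 0
R0 = Σ lx·mx = 2.83 → 2.83

2.83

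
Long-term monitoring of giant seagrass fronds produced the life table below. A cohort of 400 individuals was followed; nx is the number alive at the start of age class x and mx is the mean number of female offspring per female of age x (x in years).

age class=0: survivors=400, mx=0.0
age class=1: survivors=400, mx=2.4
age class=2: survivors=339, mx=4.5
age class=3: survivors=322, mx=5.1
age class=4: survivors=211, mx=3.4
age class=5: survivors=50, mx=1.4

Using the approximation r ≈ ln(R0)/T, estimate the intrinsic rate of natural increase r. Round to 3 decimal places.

lx = nx/n0 = nx/400: 1, 1, 0.8475, 0.805, 0.5275, 0.125
R0 = Σ lx·mx = 0 + 2.4 + 3.81375 + 4.1055 + 1.7935 + 0.175 = 12.28775
Σ x·lx·mx = 30.393; T = 30.393/12.28775 = 2.47344…
r ≈ ln(R0)/T = ln(12.28775)/2.47344… = 1.01422… → 1.014

1.014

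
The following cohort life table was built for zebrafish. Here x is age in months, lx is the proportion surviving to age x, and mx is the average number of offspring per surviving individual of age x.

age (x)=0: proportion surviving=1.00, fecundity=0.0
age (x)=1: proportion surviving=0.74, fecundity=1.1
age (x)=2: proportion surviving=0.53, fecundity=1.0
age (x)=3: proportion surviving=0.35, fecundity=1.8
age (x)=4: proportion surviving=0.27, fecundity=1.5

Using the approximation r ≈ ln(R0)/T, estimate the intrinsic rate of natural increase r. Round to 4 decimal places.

R0 = Σ lx·mx = 0 + 0.814 + 0.53 + 0.63 + 0.405 = 2.379
Σ x·lx·mx = 5.384; T = 5.384/2.379 = 2.26314…
r ≈ ln(R0)/T = ln(2.379)/2.26314… = 0.382955… → 0.3830

0.3830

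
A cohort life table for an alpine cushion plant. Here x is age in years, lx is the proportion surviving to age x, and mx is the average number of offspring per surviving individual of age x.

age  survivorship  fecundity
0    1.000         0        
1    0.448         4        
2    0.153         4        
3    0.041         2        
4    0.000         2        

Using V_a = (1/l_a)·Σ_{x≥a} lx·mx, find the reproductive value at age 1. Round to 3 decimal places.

5.549

lx·mx for x ≥ 1: 1.792, 0.612, 0.082, 0 → sum = 2.486
V_1 = 2.486 / l_1 = 2.486 / 0.448 = 5.549107… → 5.549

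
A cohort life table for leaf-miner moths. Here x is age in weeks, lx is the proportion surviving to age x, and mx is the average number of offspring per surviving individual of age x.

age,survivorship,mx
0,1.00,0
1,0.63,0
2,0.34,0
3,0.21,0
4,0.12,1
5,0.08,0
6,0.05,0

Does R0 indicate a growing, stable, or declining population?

R0 = Σ lx·mx = 0 + 0 + 0 + 0 + 0.12 + 0 + 0 = 0.12
R0 < 1, so the population is declining.

declining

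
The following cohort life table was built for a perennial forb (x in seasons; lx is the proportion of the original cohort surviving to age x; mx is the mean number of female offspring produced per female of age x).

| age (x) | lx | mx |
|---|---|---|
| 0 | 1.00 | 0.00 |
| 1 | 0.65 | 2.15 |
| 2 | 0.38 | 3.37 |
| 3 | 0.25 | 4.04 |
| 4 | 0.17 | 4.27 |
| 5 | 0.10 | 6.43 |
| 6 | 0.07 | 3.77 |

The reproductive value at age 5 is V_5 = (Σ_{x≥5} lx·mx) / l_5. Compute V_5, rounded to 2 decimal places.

9.07

lx·mx for x ≥ 5: 0.643, 0.2639 → sum = 0.9069
V_5 = 0.9069 / l_5 = 0.9069 / 0.1 = 9.069 → 9.07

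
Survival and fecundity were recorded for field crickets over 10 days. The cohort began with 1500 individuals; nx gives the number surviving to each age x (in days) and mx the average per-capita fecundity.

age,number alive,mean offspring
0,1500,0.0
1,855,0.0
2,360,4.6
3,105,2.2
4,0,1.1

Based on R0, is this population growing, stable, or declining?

lx = nx/n0 = nx/1500: 1, 0.57, 0.24, 0.07, 0
R0 = Σ lx·mx = 0 + 0 + 1.104 + 0.154 + 0 = 1.258
R0 > 1, so the population is growing.

growing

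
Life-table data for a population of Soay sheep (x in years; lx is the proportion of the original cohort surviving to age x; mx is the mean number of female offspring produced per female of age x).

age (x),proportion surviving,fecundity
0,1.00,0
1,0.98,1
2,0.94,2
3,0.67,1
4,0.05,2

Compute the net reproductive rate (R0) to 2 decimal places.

3.63

lx·mx by age: 0, 0.98, 1.88, 0.67, 0.1
R0 = Σ lx·mx = 3.63 → 3.63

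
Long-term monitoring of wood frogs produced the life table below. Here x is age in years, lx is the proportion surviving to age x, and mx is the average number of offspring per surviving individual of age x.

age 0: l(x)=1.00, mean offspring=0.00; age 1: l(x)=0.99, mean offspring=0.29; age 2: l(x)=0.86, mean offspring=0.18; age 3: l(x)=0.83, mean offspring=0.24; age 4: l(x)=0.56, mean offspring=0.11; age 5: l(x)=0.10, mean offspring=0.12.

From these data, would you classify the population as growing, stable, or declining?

declining

R0 = Σ lx·mx = 0 + 0.2871 + 0.1548 + 0.1992 + 0.0616 + 0.012 = 0.7147
R0 < 1, so the population is declining.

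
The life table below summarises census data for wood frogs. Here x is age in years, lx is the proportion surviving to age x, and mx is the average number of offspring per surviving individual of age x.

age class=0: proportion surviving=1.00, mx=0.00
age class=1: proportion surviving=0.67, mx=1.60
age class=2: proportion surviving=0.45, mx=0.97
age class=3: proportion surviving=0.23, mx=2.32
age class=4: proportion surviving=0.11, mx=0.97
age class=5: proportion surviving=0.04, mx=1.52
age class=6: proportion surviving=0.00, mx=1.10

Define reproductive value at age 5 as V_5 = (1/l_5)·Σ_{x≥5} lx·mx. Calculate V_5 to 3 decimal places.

lx·mx for x ≥ 5: 0.0608, 0 → sum = 0.0608
V_5 = 0.0608 / l_5 = 0.0608 / 0.04 = 1.52 → 1.520

1.520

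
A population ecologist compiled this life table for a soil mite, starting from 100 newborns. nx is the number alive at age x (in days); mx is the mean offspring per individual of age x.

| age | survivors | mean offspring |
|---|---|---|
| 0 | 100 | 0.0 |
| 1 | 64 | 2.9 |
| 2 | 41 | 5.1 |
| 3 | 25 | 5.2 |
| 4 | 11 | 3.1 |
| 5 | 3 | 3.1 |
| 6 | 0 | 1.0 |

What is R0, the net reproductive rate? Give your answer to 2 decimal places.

5.68

lx = nx/n0 = nx/100: 1, 0.64, 0.41, 0.25, 0.11, 0.03, 0
lx·mx by age: 0, 1.856, 2.091, 1.3, 0.341, 0.093, 0
R0 = Σ lx·mx = 5.681 → 5.68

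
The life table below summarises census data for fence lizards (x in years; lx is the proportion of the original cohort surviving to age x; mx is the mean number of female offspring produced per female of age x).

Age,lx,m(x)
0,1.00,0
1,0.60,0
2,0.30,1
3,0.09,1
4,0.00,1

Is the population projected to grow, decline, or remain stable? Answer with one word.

R0 = Σ lx·mx = 0 + 0 + 0.3 + 0.09 + 0 = 0.39
R0 < 1, so the population is declining.

declining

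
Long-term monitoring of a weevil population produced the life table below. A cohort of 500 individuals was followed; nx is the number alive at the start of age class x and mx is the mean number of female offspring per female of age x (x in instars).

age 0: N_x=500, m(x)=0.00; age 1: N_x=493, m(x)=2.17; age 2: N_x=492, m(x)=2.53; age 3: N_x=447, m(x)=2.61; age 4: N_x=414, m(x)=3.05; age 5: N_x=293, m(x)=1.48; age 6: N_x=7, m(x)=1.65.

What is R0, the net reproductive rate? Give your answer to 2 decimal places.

10.38

lx = nx/n0 = nx/500: 1, 0.986, 0.984, 0.894, 0.828, 0.586, 0.014
lx·mx by age: 0, 2.13962, 2.48952, 2.33334, 2.5254, 0.86728, 0.0231
R0 = Σ lx·mx = 10.37826 → 10.38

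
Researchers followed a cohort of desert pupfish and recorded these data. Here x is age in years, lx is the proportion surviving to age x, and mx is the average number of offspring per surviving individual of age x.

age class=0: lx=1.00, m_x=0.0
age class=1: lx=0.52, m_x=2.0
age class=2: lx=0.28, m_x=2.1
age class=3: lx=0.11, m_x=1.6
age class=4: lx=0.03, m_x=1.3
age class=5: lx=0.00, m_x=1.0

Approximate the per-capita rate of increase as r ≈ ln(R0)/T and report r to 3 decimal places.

0.389

R0 = Σ lx·mx = 0 + 1.04 + 0.588 + 0.176 + 0.039 + 0 = 1.843
Σ x·lx·mx = 2.9; T = 2.9/1.843 = 1.57352…
r ≈ ln(R0)/T = ln(1.843)/1.57352… = 0.38855… → 0.389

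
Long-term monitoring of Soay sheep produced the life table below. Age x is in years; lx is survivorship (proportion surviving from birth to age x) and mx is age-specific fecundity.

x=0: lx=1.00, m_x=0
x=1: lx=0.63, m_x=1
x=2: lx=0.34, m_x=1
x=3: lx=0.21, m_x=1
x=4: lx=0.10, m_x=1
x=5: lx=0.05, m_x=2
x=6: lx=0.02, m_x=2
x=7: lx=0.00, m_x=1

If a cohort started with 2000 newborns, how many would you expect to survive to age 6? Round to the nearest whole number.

40

Expected survivors = N0 · l_6 = 2000 × 0.02 = 40 → 40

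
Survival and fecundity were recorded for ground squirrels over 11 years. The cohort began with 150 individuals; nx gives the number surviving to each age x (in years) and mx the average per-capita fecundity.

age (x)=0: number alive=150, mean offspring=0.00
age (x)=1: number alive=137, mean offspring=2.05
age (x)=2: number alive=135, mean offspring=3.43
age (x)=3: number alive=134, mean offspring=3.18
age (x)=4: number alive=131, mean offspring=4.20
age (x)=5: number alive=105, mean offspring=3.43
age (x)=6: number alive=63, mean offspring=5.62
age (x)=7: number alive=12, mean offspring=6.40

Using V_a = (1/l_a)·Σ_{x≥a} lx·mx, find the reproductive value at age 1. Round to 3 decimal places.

lx = nx/n0 = nx/150: 1, 0.91333…, 0.9, 0.89333…, 0.87333…, 0.7, 0.42, 0.08
lx·mx for x ≥ 1: 1.872333…, 3.087, 2.8408…, 3.668…, 2.401, 2.3604, 0.512 → sum = 16.741533…
V_1 = 16.741533… / l_1 = 16.741533… / 0.913333… = 18.330146… → 18.330

18.330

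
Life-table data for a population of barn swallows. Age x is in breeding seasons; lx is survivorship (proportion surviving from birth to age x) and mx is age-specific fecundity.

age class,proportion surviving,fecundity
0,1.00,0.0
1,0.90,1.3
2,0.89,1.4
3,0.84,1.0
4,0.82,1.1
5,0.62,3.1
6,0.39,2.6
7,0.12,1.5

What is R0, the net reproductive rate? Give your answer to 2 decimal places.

7.27

lx·mx by age: 0, 1.17, 1.246, 0.84, 0.902, 1.922, 1.014, 0.18
R0 = Σ lx·mx = 7.274 → 7.27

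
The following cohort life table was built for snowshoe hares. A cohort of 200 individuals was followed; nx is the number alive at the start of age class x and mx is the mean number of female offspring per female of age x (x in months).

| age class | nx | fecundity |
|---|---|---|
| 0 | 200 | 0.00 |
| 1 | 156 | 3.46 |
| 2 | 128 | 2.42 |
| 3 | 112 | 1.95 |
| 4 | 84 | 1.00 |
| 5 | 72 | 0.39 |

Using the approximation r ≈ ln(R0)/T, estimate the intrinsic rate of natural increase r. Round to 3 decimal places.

lx = nx/n0 = nx/200: 1, 0.78, 0.64, 0.56, 0.42, 0.36
R0 = Σ lx·mx = 0 + 2.6988 + 1.5488 + 1.092 + 0.42 + 0.1404 = 5.9
Σ x·lx·mx = 11.4544; T = 11.4544/5.9 = 1.94142…
r ≈ ln(R0)/T = ln(5.9)/1.94142… = 0.91425… → 0.914

0.914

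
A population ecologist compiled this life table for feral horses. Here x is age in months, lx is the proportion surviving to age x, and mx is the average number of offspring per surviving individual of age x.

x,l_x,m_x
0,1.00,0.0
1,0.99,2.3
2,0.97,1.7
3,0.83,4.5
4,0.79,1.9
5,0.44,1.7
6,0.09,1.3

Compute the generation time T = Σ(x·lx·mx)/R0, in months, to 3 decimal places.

2.715

lx·mx: 0, 2.277, 1.649, 3.735, 1.501, 0.748, 0.117 → R0 = 10.027
x·lx·mx: 0, 2.277, 3.298, 11.205, 6.004, 3.74, 0.702 → Σ = 27.226
T = 27.226 / 10.027 = 2.715269… → 2.715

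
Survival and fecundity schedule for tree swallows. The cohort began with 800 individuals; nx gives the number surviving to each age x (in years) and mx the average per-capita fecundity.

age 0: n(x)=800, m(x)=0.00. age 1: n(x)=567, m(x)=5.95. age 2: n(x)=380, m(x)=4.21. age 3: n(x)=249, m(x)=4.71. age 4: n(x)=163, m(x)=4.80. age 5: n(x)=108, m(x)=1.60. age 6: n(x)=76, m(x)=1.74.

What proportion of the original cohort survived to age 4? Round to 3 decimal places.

l_4 = n_4/n_0 = 163/800 = 0.20375 → 0.204

0.204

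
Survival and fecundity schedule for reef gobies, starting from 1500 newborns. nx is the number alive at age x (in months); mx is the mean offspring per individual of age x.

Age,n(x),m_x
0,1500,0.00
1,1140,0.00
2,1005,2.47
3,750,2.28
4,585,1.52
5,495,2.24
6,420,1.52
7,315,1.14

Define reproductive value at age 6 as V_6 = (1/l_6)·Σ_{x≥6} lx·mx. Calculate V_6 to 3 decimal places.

lx = nx/n0 = nx/1500: 1, 0.76, 0.67, 0.5, 0.39, 0.33, 0.28, 0.21
lx·mx for x ≥ 6: 0.4256, 0.2394 → sum = 0.665
V_6 = 0.665 / l_6 = 0.665 / 0.28 = 2.375 → 2.375

2.375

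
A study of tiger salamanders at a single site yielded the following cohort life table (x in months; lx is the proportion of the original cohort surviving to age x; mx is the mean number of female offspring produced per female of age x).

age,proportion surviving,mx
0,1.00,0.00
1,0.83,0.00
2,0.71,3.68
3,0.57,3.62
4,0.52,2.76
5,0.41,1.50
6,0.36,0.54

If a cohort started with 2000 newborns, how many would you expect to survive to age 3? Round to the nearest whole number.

1140

Expected survivors = N0 · l_3 = 2000 × 0.57 = 1140 → 1140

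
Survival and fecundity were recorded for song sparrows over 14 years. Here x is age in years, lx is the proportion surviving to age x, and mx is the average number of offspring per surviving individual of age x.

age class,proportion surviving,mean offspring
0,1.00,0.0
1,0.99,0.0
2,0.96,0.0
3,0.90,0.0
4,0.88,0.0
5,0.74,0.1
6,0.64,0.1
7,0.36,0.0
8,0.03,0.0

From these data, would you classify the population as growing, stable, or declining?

declining

R0 = Σ lx·mx = 0 + 0 + 0 + 0 + 0 + 0.074 + 0.064 + 0 + 0 = 0.138
R0 < 1, so the population is declining.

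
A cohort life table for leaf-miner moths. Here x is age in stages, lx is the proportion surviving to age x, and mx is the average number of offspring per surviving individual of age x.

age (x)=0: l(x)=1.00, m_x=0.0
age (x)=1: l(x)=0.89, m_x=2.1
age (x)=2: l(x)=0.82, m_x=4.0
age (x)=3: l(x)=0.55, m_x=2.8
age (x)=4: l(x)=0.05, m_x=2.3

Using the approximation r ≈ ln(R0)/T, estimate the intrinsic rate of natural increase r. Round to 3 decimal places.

0.966

R0 = Σ lx·mx = 0 + 1.869 + 3.28 + 1.54 + 0.115 = 6.804
Σ x·lx·mx = 13.509; T = 13.509/6.804 = 1.98545…
r ≈ ln(R0)/T = ln(6.804)/1.98545… = 0.96578… → 0.966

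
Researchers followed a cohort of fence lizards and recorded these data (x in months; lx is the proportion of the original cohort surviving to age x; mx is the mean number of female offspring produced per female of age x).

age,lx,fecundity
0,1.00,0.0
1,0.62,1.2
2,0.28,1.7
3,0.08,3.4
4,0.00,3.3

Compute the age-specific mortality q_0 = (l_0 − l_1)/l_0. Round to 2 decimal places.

0.38

q_0 = (l_0 − l_1) / l_0 = (1 − 0.62) / 1
     = 0.38 / 1 = 0.38 → 0.38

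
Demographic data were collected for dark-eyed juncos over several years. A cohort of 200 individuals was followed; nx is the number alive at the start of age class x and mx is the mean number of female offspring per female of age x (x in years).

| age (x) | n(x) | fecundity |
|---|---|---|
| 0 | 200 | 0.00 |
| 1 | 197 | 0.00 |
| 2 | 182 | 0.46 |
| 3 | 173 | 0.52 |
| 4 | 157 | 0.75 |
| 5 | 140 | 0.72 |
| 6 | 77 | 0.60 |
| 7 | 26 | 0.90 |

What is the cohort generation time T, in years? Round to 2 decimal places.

lx = nx/n0 = nx/200: 1, 0.985, 0.91, 0.865, 0.785, 0.7, 0.385, 0.13
lx·mx: 0, 0, 0.4186, 0.4498, 0.58875, 0.504, 0.231, 0.117 → R0 = 2.30915
x·lx·mx: 0, 0, 0.8372, 1.3494, 2.355, 2.52, 1.386, 0.819 → Σ = 9.2666
T = 9.2666 / 2.30915 = 4.012992… → 4.01

4.01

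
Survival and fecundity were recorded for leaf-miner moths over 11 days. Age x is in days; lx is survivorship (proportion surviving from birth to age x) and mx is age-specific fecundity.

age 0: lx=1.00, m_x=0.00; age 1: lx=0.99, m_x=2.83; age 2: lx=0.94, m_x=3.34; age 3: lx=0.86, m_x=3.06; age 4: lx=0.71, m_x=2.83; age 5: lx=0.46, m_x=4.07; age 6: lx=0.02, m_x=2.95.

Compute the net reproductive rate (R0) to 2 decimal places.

12.51

lx·mx by age: 0, 2.8017, 3.1396, 2.6316, 2.0093, 1.8722, 0.059
R0 = Σ lx·mx = 12.5134 → 12.51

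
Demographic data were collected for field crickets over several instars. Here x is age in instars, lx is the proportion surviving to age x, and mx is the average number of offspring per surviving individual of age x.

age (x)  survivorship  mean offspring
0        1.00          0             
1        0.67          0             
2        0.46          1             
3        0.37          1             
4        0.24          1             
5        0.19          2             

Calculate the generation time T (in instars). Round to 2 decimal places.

lx·mx: 0, 0, 0.46, 0.37, 0.24, 0.38 → R0 = 1.45
x·lx·mx: 0, 0, 0.92, 1.11, 0.96, 1.9 → Σ = 4.89
T = 4.89 / 1.45 = 3.372414… → 3.37

3.37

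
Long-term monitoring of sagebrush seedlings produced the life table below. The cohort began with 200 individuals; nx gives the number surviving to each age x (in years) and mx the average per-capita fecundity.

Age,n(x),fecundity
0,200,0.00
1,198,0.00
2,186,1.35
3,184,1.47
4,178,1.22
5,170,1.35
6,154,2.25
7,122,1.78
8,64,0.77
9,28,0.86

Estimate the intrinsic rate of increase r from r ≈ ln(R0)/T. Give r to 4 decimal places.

0.4434

lx = nx/n0 = nx/200: 1, 0.99, 0.93, 0.92, 0.89, 0.85, 0.77, 0.61, 0.32, 0.14
R0 = Σ lx·mx = 0 + 0 + 1.2555 + 1.3524 + 1.0858 + 1.1475 + 1.7325 + 1.0858 + 0.2464 + 0.1204 = 8.0263
Σ x·lx·mx = 37.6993; T = 37.6993/8.0263 = 4.69697…
r ≈ ln(R0)/T = ln(8.0263)/4.69697… = 0.443418… → 0.4434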